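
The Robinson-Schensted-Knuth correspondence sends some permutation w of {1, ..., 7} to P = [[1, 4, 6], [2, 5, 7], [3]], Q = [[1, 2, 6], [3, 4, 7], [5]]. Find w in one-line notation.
3 5 2 4 1 7 6

Reverse the RSK construction: for i from n down to 1, find the cell of Q containing i, remove the entry at that cell from P, and reverse-bump it up through P; the value ejected from row 1 is w(i).

Step i=7: Q has 7 at row 2, column 3; remove 7 from row 2 of P and reverse-bump: 7 enters row 1 and ejects 6. So w(7) = 6. P is now [[1, 4, 7], [2, 5], [3]].
Step i=6: Q has 6 at row 1, column 3; remove that cell from P, ejecting 7. So w(6) = 7. P is now [[1, 4], [2, 5], [3]].
Step i=5: Q has 5 at row 3, column 1; remove 3 from row 3 of P and reverse-bump: 3 enters row 2 and ejects 2; 2 enters row 1 and ejects 1. So w(5) = 1. P is now [[2, 4], [3, 5]].
Step i=4: Q has 4 at row 2, column 2; remove 5 from row 2 of P and reverse-bump: 5 enters row 1 and ejects 4. So w(4) = 4. P is now [[2, 5], [3]].
Step i=3: Q has 3 at row 2, column 1; remove 3 from row 2 of P and reverse-bump: 3 enters row 1 and ejects 2. So w(3) = 2. P is now [[3, 5]].
Step i=2: Q has 2 at row 1, column 2; remove that cell from P, ejecting 5. So w(2) = 5. P is now [[3]].
Step i=1: Q has 1 at row 1, column 1; remove that cell from P, ejecting 3. So w(1) = 3. P is now [].

So w = 3 5 2 4 1 7 6.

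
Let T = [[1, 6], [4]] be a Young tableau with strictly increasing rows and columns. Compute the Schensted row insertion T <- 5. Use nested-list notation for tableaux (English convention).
[[1, 5], [4, 6]]

In row 1, 5 replaces 6 (the leftmost entry greater than 5); 6 is bumped to row 2. 6 is appended to row 2. The new tableau is [[1, 5], [4, 6]].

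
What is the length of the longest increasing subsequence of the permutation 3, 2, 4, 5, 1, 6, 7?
5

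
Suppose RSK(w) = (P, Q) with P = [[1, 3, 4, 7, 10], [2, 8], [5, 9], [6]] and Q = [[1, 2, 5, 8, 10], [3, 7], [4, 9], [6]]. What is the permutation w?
2 6 5 3 9 1 4 8 7 10

Reverse the RSK construction: for i from n down to 1, find the cell of Q containing i, remove the entry at that cell from P, and reverse-bump it up through P; the value ejected from row 1 is w(i).

Step i=10: Q has 10 at row 1, column 5; remove that cell from P, ejecting 10. So w(10) = 10. P is now [[1, 3, 4, 7], [2, 8], [5, 9], [6]].
Step i=9: Q has 9 at row 3, column 2; remove 9 from row 3 of P and reverse-bump: 9 enters row 2 and ejects 8; 8 enters row 1 and ejects 7. So w(9) = 7. P is now [[1, 3, 4, 8], [2, 9], [5], [6]].
Step i=8: Q has 8 at row 1, column 4; remove that cell from P, ejecting 8. So w(8) = 8. P is now [[1, 3, 4], [2, 9], [5], [6]].
Step i=7: Q has 7 at row 2, column 2; remove 9 from row 2 of P and reverse-bump: 9 enters row 1 and ejects 4. So w(7) = 4. P is now [[1, 3, 9], [2], [5], [6]].
Step i=6: Q has 6 at row 4, column 1; remove 6 from row 4 of P and reverse-bump: 6 enters row 3 and ejects 5; 5 enters row 2 and ejects 2; 2 enters row 1 and ejects 1. So w(6) = 1. P is now [[2, 3, 9], [5], [6]].
Step i=5: Q has 5 at row 1, column 3; remove that cell from P, ejecting 9. So w(5) = 9. P is now [[2, 3], [5], [6]].
Step i=4: Q has 4 at row 3, column 1; remove 6 from row 3 of P and reverse-bump: 6 enters row 2 and ejects 5; 5 enters row 1 and ejects 3. So w(4) = 3. P is now [[2, 5], [6]].
Step i=3: Q has 3 at row 2, column 1; remove 6 from row 2 of P and reverse-bump: 6 enters row 1 and ejects 5. So w(3) = 5. P is now [[2, 6]].
Step i=2: Q has 2 at row 1, column 2; remove that cell from P, ejecting 6. So w(2) = 6. P is now [[2]].
Step i=1: Q has 1 at row 1, column 1; remove that cell from P, ejecting 2. So w(1) = 2. P is now [].

So w = 2 6 5 3 9 1 4 8 7 10.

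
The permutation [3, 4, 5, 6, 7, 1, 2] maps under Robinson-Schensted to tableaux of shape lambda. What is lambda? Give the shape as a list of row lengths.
Row-insert each entry into an empty tableau.

After inserting 3: P = [[3]].
After inserting 4: P = [[3, 4]].
After inserting 5: P = [[3, 4, 5]].
After inserting 6: P = [[3, 4, 5, 6]].
After inserting 7: P = [[3, 4, 5, 6, 7]].
After inserting 1: P = [[1, 4, 5, 6, 7], [3]].
After inserting 2: P = [[1, 2, 5, 6, 7], [3, 4]].

The final insertion tableau P = [[1, 2, 5, 6, 7], [3, 4]] has shape [5, 2].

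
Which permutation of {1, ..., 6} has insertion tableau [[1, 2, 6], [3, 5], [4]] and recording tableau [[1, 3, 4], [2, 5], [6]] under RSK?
Reverse the RSK construction: for i from n down to 1, find the cell of Q containing i, remove the entry at that cell from P, and reverse-bump it up through P; the value ejected from row 1 is w(i).

Step i=6: Q has 6 at row 3, column 1; remove 4 from row 3 of P and reverse-bump: 4 enters row 2 and ejects 3; 3 enters row 1 and ejects 2. So w(6) = 2. P is now [[1, 3, 6], [4, 5]].
Step i=5: Q has 5 at row 2, column 2; remove 5 from row 2 of P and reverse-bump: 5 enters row 1 and ejects 3. So w(5) = 3. P is now [[1, 5, 6], [4]].
Step i=4: Q has 4 at row 1, column 3; remove that cell from P, ejecting 6. So w(4) = 6. P is now [[1, 5], [4]].
Step i=3: Q has 3 at row 1, column 2; remove that cell from P, ejecting 5. So w(3) = 5. P is now [[1], [4]].
Step i=2: Q has 2 at row 2, column 1; remove 4 from row 2 of P and reverse-bump: 4 enters row 1 and ejects 1. So w(2) = 1. P is now [[4]].
Step i=1: Q has 1 at row 1, column 1; remove that cell from P, ejecting 4. So w(1) = 4. P is now [].

So w = 4 1 5 6 3 2.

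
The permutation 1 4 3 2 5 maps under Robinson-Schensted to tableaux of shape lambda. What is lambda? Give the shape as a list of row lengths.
Row-insert each entry into an empty tableau.

After inserting 1: P = [[1]].
After inserting 4: P = [[1, 4]].
After inserting 3: P = [[1, 3], [4]].
After inserting 2: P = [[1, 2], [3], [4]].
After inserting 5: P = [[1, 2, 5], [3], [4]].

The final insertion tableau P = [[1, 2, 5], [3], [4]] has shape [3, 1, 1].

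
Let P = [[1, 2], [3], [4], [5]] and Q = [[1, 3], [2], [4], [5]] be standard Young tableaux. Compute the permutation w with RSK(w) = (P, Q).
Reverse the RSK construction: for i from n down to 1, find the cell of Q containing i, remove the entry at that cell from P, and reverse-bump it up through P; the value ejected from row 1 is w(i).

Step i=5: Q has 5 at row 4, column 1; remove 5 from row 4 of P and reverse-bump: 5 enters row 3 and ejects 4; 4 enters row 2 and ejects 3; 3 enters row 1 and ejects 2. So w(5) = 2. P is now [[1, 3], [4], [5]].
Step i=4: Q has 4 at row 3, column 1; remove 5 from row 3 of P and reverse-bump: 5 enters row 2 and ejects 4; 4 enters row 1 and ejects 3. So w(4) = 3. P is now [[1, 4], [5]].
Step i=3: Q has 3 at row 1, column 2; remove that cell from P, ejecting 4. So w(3) = 4. P is now [[1], [5]].
Step i=2: Q has 2 at row 2, column 1; remove 5 from row 2 of P and reverse-bump: 5 enters row 1 and ejects 1. So w(2) = 1. P is now [[5]].
Step i=1: Q has 1 at row 1, column 1; remove that cell from P, ejecting 5. So w(1) = 5. P is now [].

So w = 5 1 4 3 2.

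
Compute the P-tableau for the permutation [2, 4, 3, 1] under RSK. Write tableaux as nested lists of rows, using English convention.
P = [[1, 3], [2], [4]]

Insert 2: appended to row 1. P = [[2]].
Insert 4: appended to row 1. P = [[2, 4]].
Insert 3: 3 bumps 4 from row 1; 4 starts row 2. P = [[2, 3], [4]].
Insert 1: 1 bumps 2 from row 1; 2 bumps 4 from row 2; 4 starts row 3. P = [[1, 3], [2], [4]].

So P = [[1, 3], [2], [4]].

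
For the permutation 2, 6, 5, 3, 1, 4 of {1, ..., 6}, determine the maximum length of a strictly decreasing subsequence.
4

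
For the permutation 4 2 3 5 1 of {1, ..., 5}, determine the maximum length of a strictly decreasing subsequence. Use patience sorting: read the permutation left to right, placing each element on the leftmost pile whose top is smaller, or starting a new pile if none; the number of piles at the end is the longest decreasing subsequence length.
3

4: new pile. tops = [4]
2: new pile. tops = [4, 2]
3: onto pile 2 (replacing 2). tops = [4, 3]
5: onto pile 1 (replacing 4). tops = [5, 3]
1: new pile. tops = [5, 3, 1]

3 piles, so the longest decreasing subsequence has length 3.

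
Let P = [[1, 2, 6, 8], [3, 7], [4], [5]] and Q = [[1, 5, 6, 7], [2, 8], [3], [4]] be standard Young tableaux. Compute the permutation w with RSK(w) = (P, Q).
5 4 3 1 2 7 8 6

Reverse the RSK construction: for i from n down to 1, find the cell of Q containing i, remove the entry at that cell from P, and reverse-bump it up through P; the value ejected from row 1 is w(i).

Step i=8: Q has 8 at row 2, column 2; remove 7 from row 2 of P and reverse-bump: 7 enters row 1 and ejects 6. So w(8) = 6. P is now [[1, 2, 7, 8], [3], [4], [5]].
Step i=7: Q has 7 at row 1, column 4; remove that cell from P, ejecting 8. So w(7) = 8. P is now [[1, 2, 7], [3], [4], [5]].
Step i=6: Q has 6 at row 1, column 3; remove that cell from P, ejecting 7. So w(6) = 7. P is now [[1, 2], [3], [4], [5]].
Step i=5: Q has 5 at row 1, column 2; remove that cell from P, ejecting 2. So w(5) = 2. P is now [[1], [3], [4], [5]].
Step i=4: Q has 4 at row 4, column 1; remove 5 from row 4 of P and reverse-bump: 5 enters row 3 and ejects 4; 4 enters row 2 and ejects 3; 3 enters row 1 and ejects 1. So w(4) = 1. P is now [[3], [4], [5]].
Step i=3: Q has 3 at row 3, column 1; remove 5 from row 3 of P and reverse-bump: 5 enters row 2 and ejects 4; 4 enters row 1 and ejects 3. So w(3) = 3. P is now [[4], [5]].
Step i=2: Q has 2 at row 2, column 1; remove 5 from row 2 of P and reverse-bump: 5 enters row 1 and ejects 4. So w(2) = 4. P is now [[5]].
Step i=1: Q has 1 at row 1, column 1; remove that cell from P, ejecting 5. So w(1) = 5. P is now [].

So w = 5 4 3 1 2 7 8 6.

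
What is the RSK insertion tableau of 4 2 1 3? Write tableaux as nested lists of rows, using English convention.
Insert 4: appended to row 1. P = [[4]].
Insert 2: 2 bumps 4 from row 1; 4 starts row 2. P = [[2], [4]].
Insert 1: 1 bumps 2 from row 1; 2 bumps 4 from row 2; 4 starts row 3. P = [[1], [2], [4]].
Insert 3: appended to row 1. P = [[1, 3], [2], [4]].

So P = [[1, 3], [2], [4]].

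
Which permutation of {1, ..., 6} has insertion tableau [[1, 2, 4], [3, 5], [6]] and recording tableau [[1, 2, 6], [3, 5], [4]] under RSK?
Reverse the RSK construction: for i from n down to 1, find the cell of Q containing i, remove the entry at that cell from P, and reverse-bump it up through P; the value ejected from row 1 is w(i).

Step i=6: Q has 6 at row 1, column 3; remove that cell from P, ejecting 4. So w(6) = 4. P is now [[1, 2], [3, 5], [6]].
Step i=5: Q has 5 at row 2, column 2; remove 5 from row 2 of P and reverse-bump: 5 enters row 1 and ejects 2. So w(5) = 2. P is now [[1, 5], [3], [6]].
Step i=4: Q has 4 at row 3, column 1; remove 6 from row 3 of P and reverse-bump: 6 enters row 2 and ejects 3; 3 enters row 1 and ejects 1. So w(4) = 1. P is now [[3, 5], [6]].
Step i=3: Q has 3 at row 2, column 1; remove 6 from row 2 of P and reverse-bump: 6 enters row 1 and ejects 5. So w(3) = 5. P is now [[3, 6]].
Step i=2: Q has 2 at row 1, column 2; remove that cell from P, ejecting 6. So w(2) = 6. P is now [[3]].
Step i=1: Q has 1 at row 1, column 1; remove that cell from P, ejecting 3. So w(1) = 3. P is now [].

So w = 3 6 5 1 2 4.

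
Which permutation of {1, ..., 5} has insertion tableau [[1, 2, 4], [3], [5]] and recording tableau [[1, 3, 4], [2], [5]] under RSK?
5 1 3 4 2

Reverse the RSK construction: for i from n down to 1, find the cell of Q containing i, remove the entry at that cell from P, and reverse-bump it up through P; the value ejected from row 1 is w(i).

Step i=5: Q has 5 at row 3, column 1; remove 5 from row 3 of P and reverse-bump: 5 enters row 2 and ejects 3; 3 enters row 1 and ejects 2. So w(5) = 2. P is now [[1, 3, 4], [5]].
Step i=4: Q has 4 at row 1, column 3; remove that cell from P, ejecting 4. So w(4) = 4. P is now [[1, 3], [5]].
Step i=3: Q has 3 at row 1, column 2; remove that cell from P, ejecting 3. So w(3) = 3. P is now [[1], [5]].
Step i=2: Q has 2 at row 2, column 1; remove 5 from row 2 of P and reverse-bump: 5 enters row 1 and ejects 1. So w(2) = 1. P is now [[5]].
Step i=1: Q has 1 at row 1, column 1; remove that cell from P, ejecting 5. So w(1) = 5. P is now [].

So w = 5 1 3 4 2.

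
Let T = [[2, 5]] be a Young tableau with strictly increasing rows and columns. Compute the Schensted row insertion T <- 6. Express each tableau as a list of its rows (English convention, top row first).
6 is larger than every entry of row 1, so it is appended to row 1. The new tableau is [[2, 5, 6]].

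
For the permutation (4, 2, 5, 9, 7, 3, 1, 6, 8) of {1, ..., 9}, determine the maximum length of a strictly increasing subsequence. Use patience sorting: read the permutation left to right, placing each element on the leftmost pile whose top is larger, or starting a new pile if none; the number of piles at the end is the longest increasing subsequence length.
4

4: new pile. tops = [4]
2: onto pile 1 (replacing 4). tops = [2]
5: new pile. tops = [2, 5]
9: new pile. tops = [2, 5, 9]
7: onto pile 3 (replacing 9). tops = [2, 5, 7]
3: onto pile 2 (replacing 5). tops = [2, 3, 7]
1: onto pile 1 (replacing 2). tops = [1, 3, 7]
6: onto pile 3 (replacing 7). tops = [1, 3, 6]
8: new pile. tops = [1, 3, 6, 8]

4 piles, so the longest increasing subsequence has length 4.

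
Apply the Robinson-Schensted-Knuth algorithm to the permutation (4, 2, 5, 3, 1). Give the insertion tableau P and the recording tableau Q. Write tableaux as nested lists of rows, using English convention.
P = [[1, 3], [2, 5], [4]], Q = [[1, 3], [2, 4], [5]]

Insert each entry of the permutation into P by Schensted row insertion, recording in Q the position of each new cell.

Insert 4: appended to row 1. P = [[4]].
Insert 2: 2 bumps 4 from row 1; 4 starts row 2. P = [[2], [4]].
Insert 5: appended to row 1. P = [[2, 5], [4]].
Insert 3: 3 bumps 5 from row 1; 5 appends to row 2. P = [[2, 3], [4, 5]].
Insert 1: 1 bumps 2 from row 1; 2 bumps 4 from row 2; 4 starts row 3. P = [[1, 3], [2, 5], [4]].

So P = [[1, 3], [2, 5], [4]], Q = [[1, 3], [2, 4], [5]].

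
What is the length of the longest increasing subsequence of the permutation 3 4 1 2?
2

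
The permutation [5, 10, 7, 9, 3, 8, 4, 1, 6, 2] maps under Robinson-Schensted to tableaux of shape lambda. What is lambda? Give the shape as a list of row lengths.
[3, 3, 2, 1, 1]

RSK row insertion gives P = [[1, 2, 6], [3, 4, 8], [5, 7], [9], [10]], which has shape [3, 3, 2, 1, 1].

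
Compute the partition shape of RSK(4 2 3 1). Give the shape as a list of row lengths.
Row-insert each entry into an empty tableau.

After inserting 4: P = [[4]].
After inserting 2: P = [[2], [4]].
After inserting 3: P = [[2, 3], [4]].
After inserting 1: P = [[1, 3], [2], [4]].

The final insertion tableau P = [[1, 3], [2], [4]] has shape [2, 1, 1].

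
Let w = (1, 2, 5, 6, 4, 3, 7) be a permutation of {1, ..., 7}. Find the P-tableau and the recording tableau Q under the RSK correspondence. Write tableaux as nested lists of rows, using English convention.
Insert each entry of the permutation into P by Schensted row insertion, recording in Q the position of each new cell.

Insert 1: appended to row 1. P = [[1]], Q = [[1]].
Insert 2: appended to row 1. P = [[1, 2]], Q = [[1, 2]].
Insert 5: appended to row 1. P = [[1, 2, 5]], Q = [[1, 2, 3]].
Insert 6: appended to row 1. P = [[1, 2, 5, 6]], Q = [[1, 2, 3, 4]].
Insert 4: 4 bumps 5 from row 1; 5 starts row 2. P = [[1, 2, 4, 6], [5]], Q = [[1, 2, 3, 4], [5]].
Insert 3: 3 bumps 4 from row 1; 4 bumps 5 from row 2; 5 starts row 3. P = [[1, 2, 3, 6], [4], [5]], Q = [[1, 2, 3, 4], [5], [6]].
Insert 7: appended to row 1. P = [[1, 2, 3, 6, 7], [4], [5]], Q = [[1, 2, 3, 4, 7], [5], [6]].

So P = [[1, 2, 3, 6, 7], [4], [5]], Q = [[1, 2, 3, 4, 7], [5], [6]].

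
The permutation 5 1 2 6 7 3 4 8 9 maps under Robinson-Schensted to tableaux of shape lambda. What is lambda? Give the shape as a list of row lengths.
[6, 3]

Row-insert each entry into an empty tableau.

After inserting 5: P = [[5]].
After inserting 1: P = [[1], [5]].
After inserting 2: P = [[1, 2], [5]].
After inserting 6: P = [[1, 2, 6], [5]].
After inserting 7: P = [[1, 2, 6, 7], [5]].
After inserting 3: P = [[1, 2, 3, 7], [5, 6]].
After inserting 4: P = [[1, 2, 3, 4], [5, 6, 7]].
After inserting 8: P = [[1, 2, 3, 4, 8], [5, 6, 7]].
After inserting 9: P = [[1, 2, 3, 4, 8, 9], [5, 6, 7]].

The final insertion tableau P = [[1, 2, 3, 4, 8, 9], [5, 6, 7]] has shape [6, 3].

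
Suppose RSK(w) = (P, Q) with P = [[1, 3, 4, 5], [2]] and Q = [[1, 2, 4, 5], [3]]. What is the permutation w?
Reverse the RSK construction: for i from n down to 1, find the cell of Q containing i, remove the entry at that cell from P, and reverse-bump it up through P; the value ejected from row 1 is w(i).

Step i=5: Q has 5 at row 1, column 4; remove that cell from P, ejecting 5. So w(5) = 5. P is now [[1, 3, 4], [2]].
Step i=4: Q has 4 at row 1, column 3; remove that cell from P, ejecting 4. So w(4) = 4. P is now [[1, 3], [2]].
Step i=3: Q has 3 at row 2, column 1; remove 2 from row 2 of P and reverse-bump: 2 enters row 1 and ejects 1. So w(3) = 1. P is now [[2, 3]].
Step i=2: Q has 2 at row 1, column 2; remove that cell from P, ejecting 3. So w(2) = 3. P is now [[2]].
Step i=1: Q has 1 at row 1, column 1; remove that cell from P, ejecting 2. So w(1) = 2. P is now [].

So w = 2 3 1 4 5.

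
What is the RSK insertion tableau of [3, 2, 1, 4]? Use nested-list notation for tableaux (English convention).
P = [[1, 4], [2], [3]]

Insert 3: appended to row 1. P = [[3]].
Insert 2: 2 bumps 3 from row 1; 3 starts row 2. P = [[2], [3]].
Insert 1: 1 bumps 2 from row 1; 2 bumps 3 from row 2; 3 starts row 3. P = [[1], [2], [3]].
Insert 4: appended to row 1. P = [[1, 4], [2], [3]].

So P = [[1, 4], [2], [3]].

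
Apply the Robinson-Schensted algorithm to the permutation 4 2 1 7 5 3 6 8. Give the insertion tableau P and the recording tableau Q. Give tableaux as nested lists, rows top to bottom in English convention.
Insert each entry of the permutation into P by Schensted row insertion, recording in Q the position of each new cell.

After inserting 4: P = [[4]].
After inserting 2: P = [[2], [4]].
After inserting 1: P = [[1], [2], [4]].
After inserting 7: P = [[1, 7], [2], [4]].
After inserting 5: P = [[1, 5], [2, 7], [4]].
After inserting 3: P = [[1, 3], [2, 5], [4, 7]].
After inserting 6: P = [[1, 3, 6], [2, 5], [4, 7]].
After inserting 8: P = [[1, 3, 6, 8], [2, 5], [4, 7]].

So P = [[1, 3, 6, 8], [2, 5], [4, 7]], Q = [[1, 4, 7, 8], [2, 5], [3, 6]].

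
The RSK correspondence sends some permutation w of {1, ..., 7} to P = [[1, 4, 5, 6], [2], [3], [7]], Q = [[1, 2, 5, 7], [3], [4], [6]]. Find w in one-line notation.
3 7 4 2 5 1 6

Reverse the RSK construction: for i from n down to 1, find the cell of Q containing i, remove the entry at that cell from P, and reverse-bump it up through P; the value ejected from row 1 is w(i).

Step i=7: Q has 7 at row 1, column 4; remove that cell from P, ejecting 6. So w(7) = 6. P is now [[1, 4, 5], [2], [3], [7]].
Step i=6: Q has 6 at row 4, column 1; remove 7 from row 4 of P and reverse-bump: 7 enters row 3 and ejects 3; 3 enters row 2 and ejects 2; 2 enters row 1 and ejects 1. So w(6) = 1. P is now [[2, 4, 5], [3], [7]].
Step i=5: Q has 5 at row 1, column 3; remove that cell from P, ejecting 5. So w(5) = 5. P is now [[2, 4], [3], [7]].
Step i=4: Q has 4 at row 3, column 1; remove 7 from row 3 of P and reverse-bump: 7 enters row 2 and ejects 3; 3 enters row 1 and ejects 2. So w(4) = 2. P is now [[3, 4], [7]].
Step i=3: Q has 3 at row 2, column 1; remove 7 from row 2 of P and reverse-bump: 7 enters row 1 and ejects 4. So w(3) = 4. P is now [[3, 7]].
Step i=2: Q has 2 at row 1, column 2; remove that cell from P, ejecting 7. So w(2) = 7. P is now [[3]].
Step i=1: Q has 1 at row 1, column 1; remove that cell from P, ejecting 3. So w(1) = 3. P is now [].

So w = 3 7 4 2 5 1 6.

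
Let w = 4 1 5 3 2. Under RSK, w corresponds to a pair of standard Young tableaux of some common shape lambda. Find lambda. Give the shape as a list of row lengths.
[2, 2, 1]

Row-insert each entry into an empty tableau.

After inserting 4: P = [[4]].
After inserting 1: P = [[1], [4]].
After inserting 5: P = [[1, 5], [4]].
After inserting 3: P = [[1, 3], [4, 5]].
After inserting 2: P = [[1, 2], [3, 5], [4]].

The final insertion tableau P = [[1, 2], [3, 5], [4]] has shape [2, 2, 1].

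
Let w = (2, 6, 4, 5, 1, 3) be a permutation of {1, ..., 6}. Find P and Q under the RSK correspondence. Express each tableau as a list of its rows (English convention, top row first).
Insert each entry of the permutation into P by Schensted row insertion, recording in Q the position of each new cell.

Insert 2: appended to row 1. P = [[2]], Q = [[1]].
Insert 6: appended to row 1. P = [[2, 6]], Q = [[1, 2]].
Insert 4: 4 bumps 6 from row 1; 6 starts row 2. P = [[2, 4], [6]], Q = [[1, 2], [3]].
Insert 5: appended to row 1. P = [[2, 4, 5], [6]], Q = [[1, 2, 4], [3]].
Insert 1: 1 bumps 2 from row 1; 2 bumps 6 from row 2; 6 starts row 3. P = [[1, 4, 5], [2], [6]], Q = [[1, 2, 4], [3], [5]].
Insert 3: 3 bumps 4 from row 1; 4 appends to row 2. P = [[1, 3, 5], [2, 4], [6]], Q = [[1, 2, 4], [3, 6], [5]].

So P = [[1, 3, 5], [2, 4], [6]], Q = [[1, 2, 4], [3, 6], [5]].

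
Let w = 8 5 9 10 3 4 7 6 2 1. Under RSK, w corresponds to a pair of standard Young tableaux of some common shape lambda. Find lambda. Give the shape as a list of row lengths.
Row-insert each entry into an empty tableau.

After inserting 8: P = [[8]].
After inserting 5: P = [[5], [8]].
After inserting 9: P = [[5, 9], [8]].
After inserting 10: P = [[5, 9, 10], [8]].
After inserting 3: P = [[3, 9, 10], [5], [8]].
After inserting 4: P = [[3, 4, 10], [5, 9], [8]].
After inserting 7: P = [[3, 4, 7], [5, 9, 10], [8]].
After inserting 6: P = [[3, 4, 6], [5, 7, 10], [8, 9]].
After inserting 2: P = [[2, 4, 6], [3, 7, 10], [5, 9], [8]].
After inserting 1: P = [[1, 4, 6], [2, 7, 10], [3, 9], [5], [8]].

The final insertion tableau P = [[1, 4, 6], [2, 7, 10], [3, 9], [5], [8]] has shape [3, 3, 2, 1, 1].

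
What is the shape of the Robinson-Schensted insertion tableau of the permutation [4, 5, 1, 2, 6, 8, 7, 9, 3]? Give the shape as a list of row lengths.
Row-insert each entry into an empty tableau.

After inserting 4: P = [[4]].
After inserting 5: P = [[4, 5]].
After inserting 1: P = [[1, 5], [4]].
After inserting 2: P = [[1, 2], [4, 5]].
After inserting 6: P = [[1, 2, 6], [4, 5]].
After inserting 8: P = [[1, 2, 6, 8], [4, 5]].
After inserting 7: P = [[1, 2, 6, 7], [4, 5, 8]].
After inserting 9: P = [[1, 2, 6, 7, 9], [4, 5, 8]].
After inserting 3: P = [[1, 2, 3, 7, 9], [4, 5, 6], [8]].

The final insertion tableau P = [[1, 2, 3, 7, 9], [4, 5, 6], [8]] has shape [5, 3, 1].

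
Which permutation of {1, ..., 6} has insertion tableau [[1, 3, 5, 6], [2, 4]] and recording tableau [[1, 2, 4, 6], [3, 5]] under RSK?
Reverse the RSK construction: for i from n down to 1, find the cell of Q containing i, remove the entry at that cell from P, and reverse-bump it up through P; the value ejected from row 1 is w(i).

Step i=6: Q has 6 at row 1, column 4; remove that cell from P, ejecting 6. So w(6) = 6. P is now [[1, 3, 5], [2, 4]].
Step i=5: Q has 5 at row 2, column 2; remove 4 from row 2 of P and reverse-bump: 4 enters row 1 and ejects 3. So w(5) = 3. P is now [[1, 4, 5], [2]].
Step i=4: Q has 4 at row 1, column 3; remove that cell from P, ejecting 5. So w(4) = 5. P is now [[1, 4], [2]].
Step i=3: Q has 3 at row 2, column 1; remove 2 from row 2 of P and reverse-bump: 2 enters row 1 and ejects 1. So w(3) = 1. P is now [[2, 4]].
Step i=2: Q has 2 at row 1, column 2; remove that cell from P, ejecting 4. So w(2) = 4. P is now [[2]].
Step i=1: Q has 1 at row 1, column 1; remove that cell from P, ejecting 2. So w(1) = 2. P is now [].

So w = 2 4 1 5 3 6.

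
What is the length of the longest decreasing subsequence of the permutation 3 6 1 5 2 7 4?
3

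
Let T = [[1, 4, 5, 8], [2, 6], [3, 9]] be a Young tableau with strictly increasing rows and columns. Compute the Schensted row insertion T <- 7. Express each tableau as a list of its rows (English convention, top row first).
In row 1, 7 replaces 8 (the leftmost entry greater than 7); 8 is bumped to row 2. 8 is appended to row 2. The new tableau is [[1, 4, 5, 7], [2, 6, 8], [3, 9]].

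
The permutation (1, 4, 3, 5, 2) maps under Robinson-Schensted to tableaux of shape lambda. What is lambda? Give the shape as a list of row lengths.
[3, 1, 1]

Row-insert each entry into an empty tableau.

After inserting 1: P = [[1]].
After inserting 4: P = [[1, 4]].
After inserting 3: P = [[1, 3], [4]].
After inserting 5: P = [[1, 3, 5], [4]].
After inserting 2: P = [[1, 2, 5], [3], [4]].

The final insertion tableau P = [[1, 2, 5], [3], [4]] has shape [3, 1, 1].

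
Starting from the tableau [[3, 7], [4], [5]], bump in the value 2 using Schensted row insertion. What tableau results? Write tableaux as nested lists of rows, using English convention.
In row 1, 2 replaces 3 (the leftmost entry greater than 2); 3 is bumped to row 2. In row 2, 3 replaces 4 (the leftmost entry greater than 3); 4 is bumped to row 3. In row 3, 4 replaces 5 (the leftmost entry greater than 4); 5 is bumped to row 4. 5 starts a new row 4. The new tableau is [[2, 7], [3], [4], [5]].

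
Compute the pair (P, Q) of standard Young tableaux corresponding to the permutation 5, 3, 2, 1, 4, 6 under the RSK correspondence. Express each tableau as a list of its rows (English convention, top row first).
P = [[1, 4, 6], [2], [3], [5]], Q = [[1, 5, 6], [2], [3], [4]]

Insert each entry of the permutation into P by Schensted row insertion, recording in Q the position of each new cell.

Insert 5: appended to row 1. P = [[5]].
Insert 3: 3 bumps 5 from row 1; 5 starts row 2. P = [[3], [5]].
Insert 2: 2 bumps 3 from row 1; 3 bumps 5 from row 2; 5 starts row 3. P = [[2], [3], [5]].
Insert 1: 1 bumps 2 from row 1; 2 bumps 3 from row 2; 3 bumps 5 from row 3; 5 starts row 4. P = [[1], [2], [3], [5]].
Insert 4: appended to row 1. P = [[1, 4], [2], [3], [5]].
Insert 6: appended to row 1. P = [[1, 4, 6], [2], [3], [5]].

So P = [[1, 4, 6], [2], [3], [5]], Q = [[1, 5, 6], [2], [3], [4]].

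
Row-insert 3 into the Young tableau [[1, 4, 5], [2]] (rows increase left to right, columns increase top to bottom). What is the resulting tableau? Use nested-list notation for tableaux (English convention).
In row 1, 3 replaces 4 (the leftmost entry greater than 3); 4 is bumped to row 2. 4 is appended to row 2. The new tableau is [[1, 3, 5], [2, 4]].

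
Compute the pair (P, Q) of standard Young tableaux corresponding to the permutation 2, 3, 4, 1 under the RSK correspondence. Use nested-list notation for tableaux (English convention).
Insert each entry of the permutation into P by Schensted row insertion, recording in Q the position of each new cell.

Insert 2: appended to row 1. P = [[2]], Q = [[1]].
Insert 3: appended to row 1. P = [[2, 3]], Q = [[1, 2]].
Insert 4: appended to row 1. P = [[2, 3, 4]], Q = [[1, 2, 3]].
Insert 1: 1 bumps 2 from row 1; 2 starts row 2. P = [[1, 3, 4], [2]], Q = [[1, 2, 3], [4]].

So P = [[1, 3, 4], [2]], Q = [[1, 2, 3], [4]].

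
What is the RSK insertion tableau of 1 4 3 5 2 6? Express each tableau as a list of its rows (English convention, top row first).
Insert 1: appended to row 1. P = [[1]].
Insert 4: appended to row 1. P = [[1, 4]].
Insert 3: 3 bumps 4 from row 1; 4 starts row 2. P = [[1, 3], [4]].
Insert 5: appended to row 1. P = [[1, 3, 5], [4]].
Insert 2: 2 bumps 3 from row 1; 3 bumps 4 from row 2; 4 starts row 3. P = [[1, 2, 5], [3], [4]].
Insert 6: appended to row 1. P = [[1, 2, 5, 6], [3], [4]].

So P = [[1, 2, 5, 6], [3], [4]].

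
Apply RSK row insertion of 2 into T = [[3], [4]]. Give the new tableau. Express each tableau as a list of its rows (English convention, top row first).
[[2], [3], [4]]

In row 1, 2 replaces 3 (the leftmost entry greater than 2); 3 is bumped to row 2. In row 2, 3 replaces 4 (the leftmost entry greater than 3); 4 is bumped to row 3. 4 starts a new row 3. The new tableau is [[2], [3], [4]].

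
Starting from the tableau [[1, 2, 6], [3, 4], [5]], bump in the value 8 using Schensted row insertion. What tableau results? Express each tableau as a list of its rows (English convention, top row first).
[[1, 2, 6, 8], [3, 4], [5]]

8 is larger than every entry of row 1, so it is appended to row 1. The new tableau is [[1, 2, 6, 8], [3, 4], [5]].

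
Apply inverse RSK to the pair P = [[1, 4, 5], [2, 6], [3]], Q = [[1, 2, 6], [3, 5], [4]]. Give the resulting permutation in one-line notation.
3 6 2 1 4 5

Reverse the RSK construction: for i from n down to 1, find the cell of Q containing i, remove the entry at that cell from P, and reverse-bump it up through P; the value ejected from row 1 is w(i).

Step i=6: Q has 6 at row 1, column 3; remove that cell from P, ejecting 5. So w(6) = 5. P is now [[1, 4], [2, 6], [3]].
Step i=5: Q has 5 at row 2, column 2; remove 6 from row 2 of P and reverse-bump: 6 enters row 1 and ejects 4. So w(5) = 4. P is now [[1, 6], [2], [3]].
Step i=4: Q has 4 at row 3, column 1; remove 3 from row 3 of P and reverse-bump: 3 enters row 2 and ejects 2; 2 enters row 1 and ejects 1. So w(4) = 1. P is now [[2, 6], [3]].
Step i=3: Q has 3 at row 2, column 1; remove 3 from row 2 of P and reverse-bump: 3 enters row 1 and ejects 2. So w(3) = 2. P is now [[3, 6]].
Step i=2: Q has 2 at row 1, column 2; remove that cell from P, ejecting 6. So w(2) = 6. P is now [[3]].
Step i=1: Q has 1 at row 1, column 1; remove that cell from P, ejecting 3. So w(1) = 3. P is now [].

So w = 3 6 2 1 4 5.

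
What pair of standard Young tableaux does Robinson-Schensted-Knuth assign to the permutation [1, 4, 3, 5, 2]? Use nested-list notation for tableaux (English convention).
Insert each entry of the permutation into P by Schensted row insertion, recording in Q the position of each new cell.

Insert 1: appended to row 1. P = [[1]].
Insert 4: appended to row 1. P = [[1, 4]].
Insert 3: 3 bumps 4 from row 1; 4 starts row 2. P = [[1, 3], [4]].
Insert 5: appended to row 1. P = [[1, 3, 5], [4]].
Insert 2: 2 bumps 3 from row 1; 3 bumps 4 from row 2; 4 starts row 3. P = [[1, 2, 5], [3], [4]].

So P = [[1, 2, 5], [3], [4]], Q = [[1, 2, 4], [3], [5]].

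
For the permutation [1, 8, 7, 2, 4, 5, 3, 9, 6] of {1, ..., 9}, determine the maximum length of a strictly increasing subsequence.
5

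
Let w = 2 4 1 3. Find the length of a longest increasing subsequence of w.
2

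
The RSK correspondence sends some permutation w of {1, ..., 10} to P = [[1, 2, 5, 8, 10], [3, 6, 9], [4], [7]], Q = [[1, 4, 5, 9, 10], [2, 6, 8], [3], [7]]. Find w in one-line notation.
7 4 1 6 9 3 2 5 8 10

Reverse the RSK construction: for i from n down to 1, find the cell of Q containing i, remove the entry at that cell from P, and reverse-bump it up through P; the value ejected from row 1 is w(i).

Step i=10: Q has 10 at row 1, column 5; remove that cell from P, ejecting 10. So w(10) = 10. P is now [[1, 2, 5, 8], [3, 6, 9], [4], [7]].
Step i=9: Q has 9 at row 1, column 4; remove that cell from P, ejecting 8. So w(9) = 8. P is now [[1, 2, 5], [3, 6, 9], [4], [7]].
Step i=8: Q has 8 at row 2, column 3; remove 9 from row 2 of P and reverse-bump: 9 enters row 1 and ejects 5. So w(8) = 5. P is now [[1, 2, 9], [3, 6], [4], [7]].
Step i=7: Q has 7 at row 4, column 1; remove 7 from row 4 of P and reverse-bump: 7 enters row 3 and ejects 4; 4 enters row 2 and ejects 3; 3 enters row 1 and ejects 2. So w(7) = 2. P is now [[1, 3, 9], [4, 6], [7]].
Step i=6: Q has 6 at row 2, column 2; remove 6 from row 2 of P and reverse-bump: 6 enters row 1 and ejects 3. So w(6) = 3. P is now [[1, 6, 9], [4], [7]].
Step i=5: Q has 5 at row 1, column 3; remove that cell from P, ejecting 9. So w(5) = 9. P is now [[1, 6], [4], [7]].
Step i=4: Q has 4 at row 1, column 2; remove that cell from P, ejecting 6. So w(4) = 6. P is now [[1], [4], [7]].
Step i=3: Q has 3 at row 3, column 1; remove 7 from row 3 of P and reverse-bump: 7 enters row 2 and ejects 4; 4 enters row 1 and ejects 1. So w(3) = 1. P is now [[4], [7]].
Step i=2: Q has 2 at row 2, column 1; remove 7 from row 2 of P and reverse-bump: 7 enters row 1 and ejects 4. So w(2) = 4. P is now [[7]].
Step i=1: Q has 1 at row 1, column 1; remove that cell from P, ejecting 7. So w(1) = 7. P is now [].

So w = 7 4 1 6 9 3 2 5 8 10.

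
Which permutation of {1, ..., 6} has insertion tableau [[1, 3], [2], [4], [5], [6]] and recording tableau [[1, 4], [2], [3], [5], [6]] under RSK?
Reverse the RSK construction: for i from n down to 1, find the cell of Q containing i, remove the entry at that cell from P, and reverse-bump it up through P; the value ejected from row 1 is w(i).

Step i=6: Q has 6 at row 5, column 1; remove 6 from row 5 of P and reverse-bump: 6 enters row 4 and ejects 5; 5 enters row 3 and ejects 4; 4 enters row 2 and ejects 2; 2 enters row 1 and ejects 1. So w(6) = 1. P is now [[2, 3], [4], [5], [6]].
Step i=5: Q has 5 at row 4, column 1; remove 6 from row 4 of P and reverse-bump: 6 enters row 3 and ejects 5; 5 enters row 2 and ejects 4; 4 enters row 1 and ejects 3. So w(5) = 3. P is now [[2, 4], [5], [6]].
Step i=4: Q has 4 at row 1, column 2; remove that cell from P, ejecting 4. So w(4) = 4. P is now [[2], [5], [6]].
Step i=3: Q has 3 at row 3, column 1; remove 6 from row 3 of P and reverse-bump: 6 enters row 2 and ejects 5; 5 enters row 1 and ejects 2. So w(3) = 2. P is now [[5], [6]].
Step i=2: Q has 2 at row 2, column 1; remove 6 from row 2 of P and reverse-bump: 6 enters row 1 and ejects 5. So w(2) = 5. P is now [[6]].
Step i=1: Q has 1 at row 1, column 1; remove that cell from P, ejecting 6. So w(1) = 6. P is now [].

So w = 6 5 2 4 3 1.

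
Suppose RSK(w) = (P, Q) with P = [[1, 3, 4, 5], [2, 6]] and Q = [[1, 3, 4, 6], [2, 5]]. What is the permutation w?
2 1 3 6 4 5

Reverse the RSK construction: for i from n down to 1, find the cell of Q containing i, remove the entry at that cell from P, and reverse-bump it up through P; the value ejected from row 1 is w(i).

Step i=6: Q has 6 at row 1, column 4; remove that cell from P, ejecting 5. So w(6) = 5. P is now [[1, 3, 4], [2, 6]].
Step i=5: Q has 5 at row 2, column 2; remove 6 from row 2 of P and reverse-bump: 6 enters row 1 and ejects 4. So w(5) = 4. P is now [[1, 3, 6], [2]].
Step i=4: Q has 4 at row 1, column 3; remove that cell from P, ejecting 6. So w(4) = 6. P is now [[1, 3], [2]].
Step i=3: Q has 3 at row 1, column 2; remove that cell from P, ejecting 3. So w(3) = 3. P is now [[1], [2]].
Step i=2: Q has 2 at row 2, column 1; remove 2 from row 2 of P and reverse-bump: 2 enters row 1 and ejects 1. So w(2) = 1. P is now [[2]].
Step i=1: Q has 1 at row 1, column 1; remove that cell from P, ejecting 2. So w(1) = 2. P is now [].

So w = 2 1 3 6 4 5.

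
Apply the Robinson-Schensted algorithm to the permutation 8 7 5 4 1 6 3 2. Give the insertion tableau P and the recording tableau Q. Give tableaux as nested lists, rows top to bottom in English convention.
Insert each entry of the permutation into P by Schensted row insertion, recording in Q the position of each new cell.

Insert 8: appended to row 1. P = [[8]], Q = [[1]].
Insert 7: 7 bumps 8 from row 1; 8 starts row 2. P = [[7], [8]], Q = [[1], [2]].
Insert 5: 5 bumps 7 from row 1; 7 bumps 8 from row 2; 8 starts row 3. P = [[5], [7], [8]], Q = [[1], [2], [3]].
Insert 4: 4 bumps 5 from row 1; 5 bumps 7 from row 2; 7 bumps 8 from row 3; 8 starts row 4. P = [[4], [5], [7], [8]], Q = [[1], [2], [3], [4]].
Insert 1: 1 bumps 4 from row 1; 4 bumps 5 from row 2; 5 bumps 7 from row 3; 7 bumps 8 from row 4; 8 starts row 5. P = [[1], [4], [5], [7], [8]], Q = [[1], [2], [3], [4], [5]].
Insert 6: appended to row 1. P = [[1, 6], [4], [5], [7], [8]], Q = [[1, 6], [2], [3], [4], [5]].
Insert 3: 3 bumps 6 from row 1; 6 appends to row 2. P = [[1, 3], [4, 6], [5], [7], [8]], Q = [[1, 6], [2, 7], [3], [4], [5]].
Insert 2: 2 bumps 3 from row 1; 3 bumps 4 from row 2; 4 bumps 5 from row 3; 5 bumps 7 from row 4; 7 bumps 8 from row 5; 8 starts row 6. P = [[1, 2], [3, 6], [4], [5], [7], [8]], Q = [[1, 6], [2, 7], [3], [4], [5], [8]].

So P = [[1, 2], [3, 6], [4], [5], [7], [8]], Q = [[1, 6], [2, 7], [3], [4], [5], [8]].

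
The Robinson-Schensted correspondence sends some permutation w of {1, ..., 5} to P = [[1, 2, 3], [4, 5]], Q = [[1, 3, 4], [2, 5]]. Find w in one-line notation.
Reverse RSK: for i = n, n-1, ..., 1, locate i in Q, remove the corresponding corner cell from P, and reverse-bump its entry up through P; the value ejected from row 1 is w(i).

So w = 4 1 2 5 3.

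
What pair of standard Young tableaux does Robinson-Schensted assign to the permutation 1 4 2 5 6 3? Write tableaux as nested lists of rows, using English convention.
Insert each entry of the permutation into P by Schensted row insertion, recording in Q the position of each new cell.

Insert 1: appended to row 1. P = [[1]], Q = [[1]].
Insert 4: appended to row 1. P = [[1, 4]], Q = [[1, 2]].
Insert 2: 2 bumps 4 from row 1; 4 starts row 2. P = [[1, 2], [4]], Q = [[1, 2], [3]].
Insert 5: appended to row 1. P = [[1, 2, 5], [4]], Q = [[1, 2, 4], [3]].
Insert 6: appended to row 1. P = [[1, 2, 5, 6], [4]], Q = [[1, 2, 4, 5], [3]].
Insert 3: 3 bumps 5 from row 1; 5 appends to row 2. P = [[1, 2, 3, 6], [4, 5]], Q = [[1, 2, 4, 5], [3, 6]].

So P = [[1, 2, 3, 6], [4, 5]], Q = [[1, 2, 4, 5], [3, 6]].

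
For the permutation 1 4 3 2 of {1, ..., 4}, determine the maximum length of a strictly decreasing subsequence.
3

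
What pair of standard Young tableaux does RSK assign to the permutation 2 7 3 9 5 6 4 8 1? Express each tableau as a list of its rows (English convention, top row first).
Insert each entry of the permutation into P by Schensted row insertion, recording in Q the position of each new cell.

Insert 2: appended to row 1. P = [[2]].
Insert 7: appended to row 1. P = [[2, 7]].
Insert 3: 3 bumps 7 from row 1; 7 starts row 2. P = [[2, 3], [7]].
Insert 9: appended to row 1. P = [[2, 3, 9], [7]].
Insert 5: 5 bumps 9 from row 1; 9 appends to row 2. P = [[2, 3, 5], [7, 9]].
Insert 6: appended to row 1. P = [[2, 3, 5, 6], [7, 9]].
Insert 4: 4 bumps 5 from row 1; 5 bumps 7 from row 2; 7 starts row 3. P = [[2, 3, 4, 6], [5, 9], [7]].
Insert 8: appended to row 1. P = [[2, 3, 4, 6, 8], [5, 9], [7]].
Insert 1: 1 bumps 2 from row 1; 2 bumps 5 from row 2; 5 bumps 7 from row 3; 7 starts row 4. P = [[1, 3, 4, 6, 8], [2, 9], [5], [7]].

So P = [[1, 3, 4, 6, 8], [2, 9], [5], [7]], Q = [[1, 2, 4, 6, 8], [3, 5], [7], [9]].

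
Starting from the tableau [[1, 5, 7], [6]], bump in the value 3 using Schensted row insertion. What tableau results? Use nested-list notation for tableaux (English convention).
In row 1, 3 replaces 5 (the leftmost entry greater than 3); 5 is bumped to row 2. In row 2, 5 replaces 6 (the leftmost entry greater than 5); 6 is bumped to row 3. 6 starts a new row 3. The new tableau is [[1, 3, 7], [5], [6]].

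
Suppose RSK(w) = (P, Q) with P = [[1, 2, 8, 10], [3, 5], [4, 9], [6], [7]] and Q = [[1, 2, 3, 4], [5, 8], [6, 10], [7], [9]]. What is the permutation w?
4 7 9 10 6 5 3 8 1 2

Reverse the RSK construction: for i from n down to 1, find the cell of Q containing i, remove the entry at that cell from P, and reverse-bump it up through P; the value ejected from row 1 is w(i).

Step i=10: Q has 10 at row 3, column 2; remove 9 from row 3 of P and reverse-bump: 9 enters row 2 and ejects 5; 5 enters row 1 and ejects 2. So w(10) = 2. P is now [[1, 5, 8, 10], [3, 9], [4], [6], [7]].
Step i=9: Q has 9 at row 5, column 1; remove 7 from row 5 of P and reverse-bump: 7 enters row 4 and ejects 6; 6 enters row 3 and ejects 4; 4 enters row 2 and ejects 3; 3 enters row 1 and ejects 1. So w(9) = 1. P is now [[3, 5, 8, 10], [4, 9], [6], [7]].
Step i=8: Q has 8 at row 2, column 2; remove 9 from row 2 of P and reverse-bump: 9 enters row 1 and ejects 8. So w(8) = 8. P is now [[3, 5, 9, 10], [4], [6], [7]].
Step i=7: Q has 7 at row 4, column 1; remove 7 from row 4 of P and reverse-bump: 7 enters row 3 and ejects 6; 6 enters row 2 and ejects 4; 4 enters row 1 and ejects 3. So w(7) = 3. P is now [[4, 5, 9, 10], [6], [7]].
Step i=6: Q has 6 at row 3, column 1; remove 7 from row 3 of P and reverse-bump: 7 enters row 2 and ejects 6; 6 enters row 1 and ejects 5. So w(6) = 5. P is now [[4, 6, 9, 10], [7]].
Step i=5: Q has 5 at row 2, column 1; remove 7 from row 2 of P and reverse-bump: 7 enters row 1 and ejects 6. So w(5) = 6. P is now [[4, 7, 9, 10]].
Step i=4: Q has 4 at row 1, column 4; remove that cell from P, ejecting 10. So w(4) = 10. P is now [[4, 7, 9]].
Step i=3: Q has 3 at row 1, column 3; remove that cell from P, ejecting 9. So w(3) = 9. P is now [[4, 7]].
Step i=2: Q has 2 at row 1, column 2; remove that cell from P, ejecting 7. So w(2) = 7. P is now [[4]].
Step i=1: Q has 1 at row 1, column 1; remove that cell from P, ejecting 4. So w(1) = 4. P is now [].

So w = 4 7 9 10 6 5 3 8 1 2.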